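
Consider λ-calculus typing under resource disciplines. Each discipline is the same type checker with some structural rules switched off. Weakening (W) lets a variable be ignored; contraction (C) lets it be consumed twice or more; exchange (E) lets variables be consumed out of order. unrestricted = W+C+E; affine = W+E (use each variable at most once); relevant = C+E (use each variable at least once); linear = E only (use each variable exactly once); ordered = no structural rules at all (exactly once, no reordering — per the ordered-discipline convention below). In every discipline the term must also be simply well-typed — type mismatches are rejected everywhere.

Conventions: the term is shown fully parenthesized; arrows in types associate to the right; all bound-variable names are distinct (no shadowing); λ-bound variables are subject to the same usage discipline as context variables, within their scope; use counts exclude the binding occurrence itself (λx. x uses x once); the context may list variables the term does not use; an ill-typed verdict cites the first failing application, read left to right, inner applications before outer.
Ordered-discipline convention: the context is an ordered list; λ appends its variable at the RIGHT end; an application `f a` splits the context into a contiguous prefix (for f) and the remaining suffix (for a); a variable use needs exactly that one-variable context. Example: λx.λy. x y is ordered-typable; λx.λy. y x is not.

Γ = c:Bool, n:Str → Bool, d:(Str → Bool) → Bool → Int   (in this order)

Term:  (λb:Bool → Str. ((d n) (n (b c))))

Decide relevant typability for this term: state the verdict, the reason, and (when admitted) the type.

yes — every one of c, n, d, b appears; term : (Bool → Str) → Int
counts: c ×1, n ×2, d ×1, b [bound] ×1
uses in reading order: d, n, n, b, c
typing: ✓ — (Bool → Str) → Int
across the five disciplines: ordered ✗ | linear ✗ | affine ✗ | relevant ✓ | unrestricted ✓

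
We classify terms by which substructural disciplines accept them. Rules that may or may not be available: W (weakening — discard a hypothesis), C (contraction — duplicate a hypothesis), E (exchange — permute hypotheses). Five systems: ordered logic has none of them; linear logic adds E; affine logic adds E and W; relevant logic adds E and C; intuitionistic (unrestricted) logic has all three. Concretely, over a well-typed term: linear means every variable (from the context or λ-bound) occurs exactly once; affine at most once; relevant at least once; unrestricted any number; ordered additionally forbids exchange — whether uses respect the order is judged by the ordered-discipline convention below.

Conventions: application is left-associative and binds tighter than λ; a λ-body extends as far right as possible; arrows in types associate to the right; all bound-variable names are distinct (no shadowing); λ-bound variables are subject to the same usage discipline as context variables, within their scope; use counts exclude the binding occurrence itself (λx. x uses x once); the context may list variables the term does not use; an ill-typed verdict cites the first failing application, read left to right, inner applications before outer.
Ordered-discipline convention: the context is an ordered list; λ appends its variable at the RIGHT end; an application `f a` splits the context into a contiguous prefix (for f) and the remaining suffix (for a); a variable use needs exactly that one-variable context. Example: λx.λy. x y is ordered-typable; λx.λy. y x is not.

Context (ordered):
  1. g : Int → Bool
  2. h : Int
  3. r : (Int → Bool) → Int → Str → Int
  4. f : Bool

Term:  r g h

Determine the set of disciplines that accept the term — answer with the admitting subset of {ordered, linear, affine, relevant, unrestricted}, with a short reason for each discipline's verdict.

admitted in: affine, unrestricted
counts: g ×1, h ×1, r ×1, f ×0
use order (left to right): r, g, h
typing: well-typed — term : Str → Int
ordered: ✗, needs weakening: f unused
linear: ✗, needs weakening: f unused
affine: ✓, g, h, r, f: no repeats, contraction unneeded
relevant: ✗, needs weakening: f unused
unrestricted: ✓, type-checks (Str → Int) and nothing is barred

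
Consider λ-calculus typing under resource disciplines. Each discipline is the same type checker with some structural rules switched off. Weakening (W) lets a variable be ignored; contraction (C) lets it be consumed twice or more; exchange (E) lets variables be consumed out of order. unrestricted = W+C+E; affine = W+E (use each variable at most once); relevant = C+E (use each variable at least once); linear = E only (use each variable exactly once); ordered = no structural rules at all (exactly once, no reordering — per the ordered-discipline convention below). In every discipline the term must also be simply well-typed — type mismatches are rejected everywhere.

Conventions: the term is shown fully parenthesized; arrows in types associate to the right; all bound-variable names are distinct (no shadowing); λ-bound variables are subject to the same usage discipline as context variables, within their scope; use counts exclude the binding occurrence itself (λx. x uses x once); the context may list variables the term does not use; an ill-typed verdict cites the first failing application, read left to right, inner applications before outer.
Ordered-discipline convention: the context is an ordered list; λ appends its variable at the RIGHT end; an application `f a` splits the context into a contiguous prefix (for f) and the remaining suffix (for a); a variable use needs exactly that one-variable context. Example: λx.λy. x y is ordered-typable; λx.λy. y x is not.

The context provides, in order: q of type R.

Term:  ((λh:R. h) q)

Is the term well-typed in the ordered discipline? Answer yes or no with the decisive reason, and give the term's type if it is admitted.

yes — one use each (q, h); ordered split holds; term : R
use counts: q: 1×, h [bound]: 1×
use order (left to right): h, q
typing: well-typed — term : R
across the five disciplines: ordered ✓ | linear ✓ | affine ✓ | relevant ✓ | unrestricted ✓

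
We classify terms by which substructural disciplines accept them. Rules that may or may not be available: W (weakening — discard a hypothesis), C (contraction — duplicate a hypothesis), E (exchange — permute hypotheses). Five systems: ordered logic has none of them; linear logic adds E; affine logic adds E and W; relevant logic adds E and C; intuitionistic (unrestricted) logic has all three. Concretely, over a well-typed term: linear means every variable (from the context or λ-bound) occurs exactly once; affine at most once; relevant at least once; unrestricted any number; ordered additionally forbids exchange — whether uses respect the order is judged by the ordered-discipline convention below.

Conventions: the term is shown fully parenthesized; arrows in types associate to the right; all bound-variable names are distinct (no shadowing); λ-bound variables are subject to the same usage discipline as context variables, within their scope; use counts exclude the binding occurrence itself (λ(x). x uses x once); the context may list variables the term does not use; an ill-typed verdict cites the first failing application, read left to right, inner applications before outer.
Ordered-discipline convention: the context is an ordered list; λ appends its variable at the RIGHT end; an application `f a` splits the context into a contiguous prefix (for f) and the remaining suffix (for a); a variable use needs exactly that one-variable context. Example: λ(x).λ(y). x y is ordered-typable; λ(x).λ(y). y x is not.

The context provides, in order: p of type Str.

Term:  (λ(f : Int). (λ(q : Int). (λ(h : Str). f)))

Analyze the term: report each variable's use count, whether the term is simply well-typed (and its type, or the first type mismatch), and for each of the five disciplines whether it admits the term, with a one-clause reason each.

counts: p=0, f (λ-bound)=1, q (λ-bound)=0, h (λ-bound)=0
uses in reading order: f
typing: the term checks, with type Int -> Int -> Str -> Int
ordered ✗ (unused: p, q, h — weakening required)
linear ✗ (unused: p, q, h — weakening required)
affine ✓ (none of p, f, q, h used more than once)
relevant ✗ (unused: p, q, h — weakening required)
unrestricted ✓ (simply typable at Int -> Int -> Str -> Int; W, C, E all held)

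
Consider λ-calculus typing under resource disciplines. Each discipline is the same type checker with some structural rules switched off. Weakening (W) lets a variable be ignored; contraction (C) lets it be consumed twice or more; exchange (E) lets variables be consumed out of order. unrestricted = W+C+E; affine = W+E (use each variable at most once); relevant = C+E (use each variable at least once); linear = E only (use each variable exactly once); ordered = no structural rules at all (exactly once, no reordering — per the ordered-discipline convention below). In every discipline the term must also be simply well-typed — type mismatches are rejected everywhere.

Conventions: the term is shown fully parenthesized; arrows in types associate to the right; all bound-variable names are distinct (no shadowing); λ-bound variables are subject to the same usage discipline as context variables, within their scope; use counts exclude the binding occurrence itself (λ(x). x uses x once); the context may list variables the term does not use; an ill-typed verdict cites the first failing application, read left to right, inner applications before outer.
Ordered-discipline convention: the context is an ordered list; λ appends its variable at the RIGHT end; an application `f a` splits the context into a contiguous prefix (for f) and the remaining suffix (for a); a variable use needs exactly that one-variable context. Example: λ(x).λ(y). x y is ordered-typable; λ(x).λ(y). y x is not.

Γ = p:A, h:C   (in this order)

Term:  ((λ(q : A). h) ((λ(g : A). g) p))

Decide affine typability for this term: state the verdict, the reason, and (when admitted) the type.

yes — none of p, h, q, g used more than once; term : C
usage: p: 1; h: 1; q [bound]: 0; g [bound]: 1
uses in reading order: h, g, p
typing: the term checks, with type C
summary: ordered ✗ · linear ✗ · affine ✓ · relevant ✗ · unrestricted ✓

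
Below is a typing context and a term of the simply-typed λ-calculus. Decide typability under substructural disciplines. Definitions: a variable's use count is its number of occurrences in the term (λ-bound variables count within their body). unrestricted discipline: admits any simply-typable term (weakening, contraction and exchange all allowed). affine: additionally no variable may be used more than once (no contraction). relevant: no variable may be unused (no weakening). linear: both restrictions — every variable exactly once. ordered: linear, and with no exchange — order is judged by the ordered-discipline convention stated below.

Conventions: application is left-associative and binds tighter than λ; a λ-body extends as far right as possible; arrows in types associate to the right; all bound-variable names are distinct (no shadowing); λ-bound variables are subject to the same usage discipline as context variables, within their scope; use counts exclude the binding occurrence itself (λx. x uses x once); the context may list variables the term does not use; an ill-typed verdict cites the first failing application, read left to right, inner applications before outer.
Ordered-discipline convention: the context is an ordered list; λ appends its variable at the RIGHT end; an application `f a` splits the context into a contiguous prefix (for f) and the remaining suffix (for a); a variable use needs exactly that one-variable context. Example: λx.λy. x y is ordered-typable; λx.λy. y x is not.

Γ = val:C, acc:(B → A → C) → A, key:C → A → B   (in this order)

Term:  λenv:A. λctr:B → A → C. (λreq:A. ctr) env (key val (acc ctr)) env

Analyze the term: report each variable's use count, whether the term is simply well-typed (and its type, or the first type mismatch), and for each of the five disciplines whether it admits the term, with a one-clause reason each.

variable uses: val ×1, acc ×1, key ×1, env (λ-bound) ×2, ctr (λ-bound) ×2, req (λ-bound) ×0
use order (left to right): ctr, env, key, val, acc, ctr, env
typing: ✓ — A → (B → A → C) → C
ordered: ✗, repeated use of env ×2, ctr ×2; req never used (weakening)
linear: ✗, repeated use of env ×2, ctr ×2; req never used (weakening)
affine: ✗, repeated use of env ×2, ctr ×2
relevant: ✗, req never used (weakening)
unrestricted: ✓, typability at A → (B → A → C) → C is all that's needed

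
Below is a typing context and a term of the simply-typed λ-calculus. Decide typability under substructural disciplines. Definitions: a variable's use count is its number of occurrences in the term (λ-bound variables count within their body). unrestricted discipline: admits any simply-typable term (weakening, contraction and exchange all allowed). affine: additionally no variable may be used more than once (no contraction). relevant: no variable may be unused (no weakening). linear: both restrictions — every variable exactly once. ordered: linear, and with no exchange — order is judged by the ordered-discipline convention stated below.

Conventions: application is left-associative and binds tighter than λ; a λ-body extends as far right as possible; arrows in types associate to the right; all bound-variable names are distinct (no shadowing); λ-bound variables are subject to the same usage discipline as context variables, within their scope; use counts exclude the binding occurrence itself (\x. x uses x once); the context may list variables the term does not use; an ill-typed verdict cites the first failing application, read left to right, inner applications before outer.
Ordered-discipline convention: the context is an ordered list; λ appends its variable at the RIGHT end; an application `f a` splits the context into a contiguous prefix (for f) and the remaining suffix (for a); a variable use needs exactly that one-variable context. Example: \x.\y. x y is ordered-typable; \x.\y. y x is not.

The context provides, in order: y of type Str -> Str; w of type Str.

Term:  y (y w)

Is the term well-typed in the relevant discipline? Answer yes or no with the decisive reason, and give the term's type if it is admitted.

yes — y, w: all used, weakening unneeded; term : Str
use counts: y=2; w=1
use order (left to right): y, y, w
typing: well-typed — term : Str
all disciplines: ordered ✗ · linear ✗ · affine ✗ · relevant ✓ · unrestricted ✓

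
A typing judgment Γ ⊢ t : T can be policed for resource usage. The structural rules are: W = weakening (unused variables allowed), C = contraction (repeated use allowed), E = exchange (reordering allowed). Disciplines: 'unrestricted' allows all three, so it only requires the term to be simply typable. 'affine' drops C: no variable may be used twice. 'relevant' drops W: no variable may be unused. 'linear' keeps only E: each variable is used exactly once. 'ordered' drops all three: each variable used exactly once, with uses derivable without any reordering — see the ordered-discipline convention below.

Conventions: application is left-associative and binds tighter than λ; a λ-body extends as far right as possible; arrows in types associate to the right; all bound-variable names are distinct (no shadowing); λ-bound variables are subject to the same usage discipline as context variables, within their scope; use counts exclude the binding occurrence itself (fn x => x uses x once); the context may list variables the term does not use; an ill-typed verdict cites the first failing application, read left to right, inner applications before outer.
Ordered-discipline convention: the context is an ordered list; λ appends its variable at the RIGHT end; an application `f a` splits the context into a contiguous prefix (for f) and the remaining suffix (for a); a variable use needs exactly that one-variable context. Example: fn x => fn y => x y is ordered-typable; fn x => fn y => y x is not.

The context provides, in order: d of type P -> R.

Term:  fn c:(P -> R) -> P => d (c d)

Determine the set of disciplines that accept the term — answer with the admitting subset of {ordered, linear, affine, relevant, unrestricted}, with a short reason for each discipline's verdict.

admitted by: relevant, unrestricted
counts: d: 2, c (λ-bound): 1
uses in reading order: d, c, d
typing: well-typed — term : ((P -> R) -> P) -> R
ordered: ✗, uses contraction: d ×2
linear: ✗, uses contraction: d ×2
affine: ✗, uses contraction: d ×2
relevant: ✓, every one of d, c appears
unrestricted: ✓, type-checks (((P -> R) -> P) -> R) and nothing is barred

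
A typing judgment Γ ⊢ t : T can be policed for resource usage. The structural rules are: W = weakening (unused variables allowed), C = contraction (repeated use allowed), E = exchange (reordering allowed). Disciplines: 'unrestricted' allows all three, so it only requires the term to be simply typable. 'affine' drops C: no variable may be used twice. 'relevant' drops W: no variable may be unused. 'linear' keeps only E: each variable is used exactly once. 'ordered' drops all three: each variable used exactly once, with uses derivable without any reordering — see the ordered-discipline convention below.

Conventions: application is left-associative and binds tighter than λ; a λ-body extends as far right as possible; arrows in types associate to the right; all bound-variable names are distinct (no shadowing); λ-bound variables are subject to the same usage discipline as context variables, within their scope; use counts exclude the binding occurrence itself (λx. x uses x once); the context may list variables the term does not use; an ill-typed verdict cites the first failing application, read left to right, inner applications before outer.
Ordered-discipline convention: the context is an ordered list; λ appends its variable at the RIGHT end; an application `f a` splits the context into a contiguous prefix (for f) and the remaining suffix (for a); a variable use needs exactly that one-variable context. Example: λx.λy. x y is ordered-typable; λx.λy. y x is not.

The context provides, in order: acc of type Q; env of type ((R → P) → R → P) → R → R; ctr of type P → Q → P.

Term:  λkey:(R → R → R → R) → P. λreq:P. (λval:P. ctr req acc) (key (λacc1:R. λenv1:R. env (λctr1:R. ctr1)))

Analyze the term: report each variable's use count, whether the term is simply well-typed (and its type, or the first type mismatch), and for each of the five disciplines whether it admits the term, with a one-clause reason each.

use counts: acc ×1, env ×1, ctr ×1, key (bound) ×1, req (bound) ×1, val (bound) ×0, acc1 (bound) ×0, env1 (bound) ×0, ctr1 (bound) ×1
use order (left to right): ctr, req, acc, key, env, ctr1
typing: ill-typed: an application expects (R → P) → R → P but receives R → R
ordered: ✗ — not simply typable
linear: ✗ — fails simple typing
affine: ✗ — a type mismatch blocks all five
relevant: ✗ — the type mismatch rejects it
unrestricted: ✗ — not simply typable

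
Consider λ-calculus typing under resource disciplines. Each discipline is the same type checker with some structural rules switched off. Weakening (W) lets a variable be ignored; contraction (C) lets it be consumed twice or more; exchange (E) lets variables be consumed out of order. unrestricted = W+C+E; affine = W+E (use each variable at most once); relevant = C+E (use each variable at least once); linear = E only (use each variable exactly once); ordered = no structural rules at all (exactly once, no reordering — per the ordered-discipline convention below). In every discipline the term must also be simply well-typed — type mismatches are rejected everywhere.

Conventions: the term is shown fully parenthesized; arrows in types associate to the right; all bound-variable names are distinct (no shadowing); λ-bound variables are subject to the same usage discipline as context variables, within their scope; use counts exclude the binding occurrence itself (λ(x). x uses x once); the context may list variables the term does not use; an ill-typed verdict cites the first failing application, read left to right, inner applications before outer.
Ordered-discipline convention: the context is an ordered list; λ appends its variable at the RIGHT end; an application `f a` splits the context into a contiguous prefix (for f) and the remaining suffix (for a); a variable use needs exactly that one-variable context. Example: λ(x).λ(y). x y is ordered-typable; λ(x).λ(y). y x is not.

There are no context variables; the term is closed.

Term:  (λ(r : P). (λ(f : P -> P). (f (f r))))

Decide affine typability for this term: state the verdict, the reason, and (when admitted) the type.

no — repeated use of f ×2
usage: r (λ-bound)=1; f (λ-bound)=2
use order (left to right): f, f, r
typing: the term checks, with type P -> (P -> P) -> P
all disciplines: ordered ✗ | linear ✗ | affine ✗ | relevant ✓ | unrestricted ✓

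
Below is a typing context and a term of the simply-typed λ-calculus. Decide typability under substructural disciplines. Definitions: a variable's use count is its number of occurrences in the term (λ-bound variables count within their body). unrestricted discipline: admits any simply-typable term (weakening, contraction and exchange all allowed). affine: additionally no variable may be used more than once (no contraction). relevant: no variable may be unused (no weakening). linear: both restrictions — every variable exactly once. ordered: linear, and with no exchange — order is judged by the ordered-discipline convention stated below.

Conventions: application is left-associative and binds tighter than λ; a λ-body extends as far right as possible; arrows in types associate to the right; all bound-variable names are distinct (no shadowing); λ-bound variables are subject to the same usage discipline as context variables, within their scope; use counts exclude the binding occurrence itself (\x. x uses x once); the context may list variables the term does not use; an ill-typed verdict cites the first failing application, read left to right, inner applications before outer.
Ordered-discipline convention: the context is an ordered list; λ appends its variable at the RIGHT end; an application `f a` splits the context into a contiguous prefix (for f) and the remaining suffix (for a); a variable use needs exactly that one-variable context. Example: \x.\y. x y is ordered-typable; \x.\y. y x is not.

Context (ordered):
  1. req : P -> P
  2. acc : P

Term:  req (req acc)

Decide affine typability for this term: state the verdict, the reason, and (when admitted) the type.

no — repeated use of req ×2
variable uses: req=2; acc=1
left-to-right use order: req, req, acc
typing: well-typed at P
summary: ordered ✗ | linear ✗ | affine ✗ | relevant ✓ | unrestricted ✓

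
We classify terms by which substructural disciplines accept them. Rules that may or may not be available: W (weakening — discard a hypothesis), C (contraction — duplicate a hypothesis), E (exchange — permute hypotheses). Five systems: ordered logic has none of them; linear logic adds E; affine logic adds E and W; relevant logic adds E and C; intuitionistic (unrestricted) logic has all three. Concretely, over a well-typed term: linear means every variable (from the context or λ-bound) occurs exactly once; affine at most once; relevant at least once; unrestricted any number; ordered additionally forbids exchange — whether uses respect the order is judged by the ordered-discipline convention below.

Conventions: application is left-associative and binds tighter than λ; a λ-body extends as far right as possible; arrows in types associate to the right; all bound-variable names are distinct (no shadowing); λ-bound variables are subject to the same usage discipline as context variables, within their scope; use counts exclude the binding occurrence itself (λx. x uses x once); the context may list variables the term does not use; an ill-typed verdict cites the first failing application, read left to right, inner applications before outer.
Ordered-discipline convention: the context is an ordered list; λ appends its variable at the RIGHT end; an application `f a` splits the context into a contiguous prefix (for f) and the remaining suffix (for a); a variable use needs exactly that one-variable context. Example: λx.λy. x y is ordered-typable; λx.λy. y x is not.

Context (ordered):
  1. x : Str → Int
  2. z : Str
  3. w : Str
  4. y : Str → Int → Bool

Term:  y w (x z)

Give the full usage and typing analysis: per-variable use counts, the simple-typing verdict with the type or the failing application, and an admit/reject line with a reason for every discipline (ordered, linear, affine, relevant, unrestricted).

variable uses: x ×1, z ×1, w ×1, y ×1
use order (left to right): y, w, x, z
typing: ✓ — Bool
ordered: ✗ — no contiguous prefix/suffix split fits y, w, x, z
linear: ✓ — single use per variable (x, z, w, y)
affine: ✓ — at most one use each (x, z, w, y)
relevant: ✓ — at least one use each (x, z, w, y)
unrestricted: ✓ — typability at Bool is all that's needed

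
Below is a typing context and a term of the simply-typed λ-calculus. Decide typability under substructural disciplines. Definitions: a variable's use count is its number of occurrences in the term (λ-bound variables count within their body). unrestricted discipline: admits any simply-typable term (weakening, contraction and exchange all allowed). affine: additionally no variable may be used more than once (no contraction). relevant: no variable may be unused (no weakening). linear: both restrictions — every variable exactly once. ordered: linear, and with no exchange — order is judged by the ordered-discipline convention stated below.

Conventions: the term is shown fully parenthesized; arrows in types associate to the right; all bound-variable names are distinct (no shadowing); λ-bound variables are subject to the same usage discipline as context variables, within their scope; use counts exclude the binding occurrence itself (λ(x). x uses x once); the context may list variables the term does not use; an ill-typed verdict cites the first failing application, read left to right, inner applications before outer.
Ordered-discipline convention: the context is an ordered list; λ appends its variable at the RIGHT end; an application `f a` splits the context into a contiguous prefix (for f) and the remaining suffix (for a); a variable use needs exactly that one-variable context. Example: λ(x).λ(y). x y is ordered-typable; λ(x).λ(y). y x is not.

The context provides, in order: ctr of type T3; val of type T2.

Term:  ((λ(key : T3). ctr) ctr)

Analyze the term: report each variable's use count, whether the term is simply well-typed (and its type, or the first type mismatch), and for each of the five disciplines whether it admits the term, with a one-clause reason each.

use counts: ctr: 2, val: 0, key (bound): 0
use order (left to right): ctr, ctr
typing: the term checks, with type T3
ordered ✗ (repeated use of ctr ×2; val, key left unused)
linear ✗ (repeated use of ctr ×2; val, key left unused)
affine ✗ (repeated use of ctr ×2)
relevant ✗ (val, key left unused)
unrestricted ✓ (well-typed at T3; no restrictions here)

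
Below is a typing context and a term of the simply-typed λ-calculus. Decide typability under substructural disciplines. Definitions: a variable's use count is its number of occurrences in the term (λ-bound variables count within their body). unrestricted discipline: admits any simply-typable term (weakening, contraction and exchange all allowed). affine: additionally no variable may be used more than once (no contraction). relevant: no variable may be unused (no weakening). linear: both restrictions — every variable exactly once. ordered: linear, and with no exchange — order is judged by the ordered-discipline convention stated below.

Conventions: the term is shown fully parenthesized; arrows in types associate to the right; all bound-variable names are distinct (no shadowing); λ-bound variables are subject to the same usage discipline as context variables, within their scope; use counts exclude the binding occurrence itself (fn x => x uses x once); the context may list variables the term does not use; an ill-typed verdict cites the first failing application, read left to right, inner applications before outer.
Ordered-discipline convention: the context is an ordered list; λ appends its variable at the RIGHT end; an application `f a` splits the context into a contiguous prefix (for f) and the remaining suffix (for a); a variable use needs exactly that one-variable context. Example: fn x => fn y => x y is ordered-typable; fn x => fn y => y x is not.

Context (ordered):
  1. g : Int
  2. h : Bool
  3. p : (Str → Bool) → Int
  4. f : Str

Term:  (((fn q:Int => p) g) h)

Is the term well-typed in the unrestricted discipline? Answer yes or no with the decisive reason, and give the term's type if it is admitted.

no — a type mismatch blocks all five
variable uses: g=1; h=1; p=1; f=0; q (λ-bound)=0
left-to-right use order: p, g, h
typing: ill-typed: argument of type Bool where Str → Bool is required
summary: ordered ✗ · linear ✗ · affine ✗ · relevant ✗ · unrestricted ✗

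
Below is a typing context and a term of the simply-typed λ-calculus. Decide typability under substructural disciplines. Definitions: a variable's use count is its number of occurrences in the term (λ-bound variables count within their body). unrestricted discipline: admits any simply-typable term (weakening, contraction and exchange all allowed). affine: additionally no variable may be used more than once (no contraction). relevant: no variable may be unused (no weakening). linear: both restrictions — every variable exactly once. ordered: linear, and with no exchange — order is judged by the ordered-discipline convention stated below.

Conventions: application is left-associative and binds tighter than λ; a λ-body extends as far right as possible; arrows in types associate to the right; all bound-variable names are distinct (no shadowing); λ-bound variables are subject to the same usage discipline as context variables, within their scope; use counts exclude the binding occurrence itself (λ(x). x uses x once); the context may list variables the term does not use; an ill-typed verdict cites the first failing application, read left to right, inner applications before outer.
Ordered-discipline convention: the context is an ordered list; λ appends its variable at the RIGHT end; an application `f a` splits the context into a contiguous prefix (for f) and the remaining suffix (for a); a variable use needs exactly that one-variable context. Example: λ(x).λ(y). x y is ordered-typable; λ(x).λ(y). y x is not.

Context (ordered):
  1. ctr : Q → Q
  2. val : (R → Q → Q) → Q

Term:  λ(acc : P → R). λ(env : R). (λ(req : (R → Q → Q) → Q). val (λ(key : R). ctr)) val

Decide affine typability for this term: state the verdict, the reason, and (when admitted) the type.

no — needs contraction — val ×2
use counts: ctr: 1; val: 2; acc (λ-bound): 0; env (λ-bound): 0; req (λ-bound): 0; key (λ-bound): 0
use order (left to right): val, ctr, val
typing: ✓ — (P → R) → R → Q
summary: ordered ✗; linear ✗; affine ✗; relevant ✗; unrestricted ✓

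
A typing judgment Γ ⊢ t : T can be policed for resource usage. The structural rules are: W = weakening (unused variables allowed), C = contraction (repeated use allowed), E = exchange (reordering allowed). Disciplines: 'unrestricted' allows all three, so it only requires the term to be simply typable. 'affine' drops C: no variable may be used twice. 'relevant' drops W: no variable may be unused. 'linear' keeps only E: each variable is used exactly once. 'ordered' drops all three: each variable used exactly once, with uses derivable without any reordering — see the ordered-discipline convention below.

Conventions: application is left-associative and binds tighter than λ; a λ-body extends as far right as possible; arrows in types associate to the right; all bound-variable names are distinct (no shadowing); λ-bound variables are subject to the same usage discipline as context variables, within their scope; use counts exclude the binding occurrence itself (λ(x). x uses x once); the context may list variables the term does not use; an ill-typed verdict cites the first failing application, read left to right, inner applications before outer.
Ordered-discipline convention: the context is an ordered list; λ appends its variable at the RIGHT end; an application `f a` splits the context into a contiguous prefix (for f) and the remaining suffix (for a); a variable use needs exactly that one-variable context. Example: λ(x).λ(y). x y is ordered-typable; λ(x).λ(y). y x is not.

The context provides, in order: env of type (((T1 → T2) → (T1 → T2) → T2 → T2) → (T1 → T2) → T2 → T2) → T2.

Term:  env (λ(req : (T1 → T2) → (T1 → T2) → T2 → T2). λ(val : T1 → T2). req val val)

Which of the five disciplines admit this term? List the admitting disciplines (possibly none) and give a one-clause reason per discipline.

admitting disciplines: relevant, unrestricted
counts: env ×1; req [bound] ×1; val [bound] ×2
uses in reading order: env, req, val, val
typing: well-typed — term : T2
ordered: ✗, val ×2 used more than once (contraction)
linear: ✗, val ×2 used more than once (contraction)
affine: ✗, val ×2 used more than once (contraction)
relevant: ✓, every one of env, req, val appears
unrestricted: ✓, typability at T2 is all that's needed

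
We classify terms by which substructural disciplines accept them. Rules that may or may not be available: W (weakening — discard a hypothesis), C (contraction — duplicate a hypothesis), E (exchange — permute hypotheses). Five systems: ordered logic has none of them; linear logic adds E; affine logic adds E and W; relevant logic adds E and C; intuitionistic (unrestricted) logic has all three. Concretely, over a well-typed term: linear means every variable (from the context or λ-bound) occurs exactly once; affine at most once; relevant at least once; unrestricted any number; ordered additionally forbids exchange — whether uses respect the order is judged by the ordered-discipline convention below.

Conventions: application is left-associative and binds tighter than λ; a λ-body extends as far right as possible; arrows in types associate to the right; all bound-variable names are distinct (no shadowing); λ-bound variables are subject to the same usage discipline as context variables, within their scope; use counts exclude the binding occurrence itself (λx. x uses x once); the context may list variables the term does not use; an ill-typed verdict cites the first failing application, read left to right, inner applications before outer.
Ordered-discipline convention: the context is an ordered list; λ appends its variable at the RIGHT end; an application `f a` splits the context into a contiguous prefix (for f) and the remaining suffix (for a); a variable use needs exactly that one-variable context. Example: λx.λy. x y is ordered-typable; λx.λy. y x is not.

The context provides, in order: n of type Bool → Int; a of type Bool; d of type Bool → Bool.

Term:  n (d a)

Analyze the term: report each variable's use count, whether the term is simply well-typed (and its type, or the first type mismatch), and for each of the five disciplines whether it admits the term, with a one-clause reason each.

use counts: n: 1×; a: 1×; d: 1×
uses in reading order: n, d, a
typing: well-typed — term : Int
ordered: ✗, no contiguous prefix/suffix split fits n, d, a
linear: ✓, n, a, d: one use apiece
affine: ✓, none of n, a, d used more than once
relevant: ✓, n, a, d: all used, weakening unneeded
unrestricted: ✓, well-typed at Int; no restrictions here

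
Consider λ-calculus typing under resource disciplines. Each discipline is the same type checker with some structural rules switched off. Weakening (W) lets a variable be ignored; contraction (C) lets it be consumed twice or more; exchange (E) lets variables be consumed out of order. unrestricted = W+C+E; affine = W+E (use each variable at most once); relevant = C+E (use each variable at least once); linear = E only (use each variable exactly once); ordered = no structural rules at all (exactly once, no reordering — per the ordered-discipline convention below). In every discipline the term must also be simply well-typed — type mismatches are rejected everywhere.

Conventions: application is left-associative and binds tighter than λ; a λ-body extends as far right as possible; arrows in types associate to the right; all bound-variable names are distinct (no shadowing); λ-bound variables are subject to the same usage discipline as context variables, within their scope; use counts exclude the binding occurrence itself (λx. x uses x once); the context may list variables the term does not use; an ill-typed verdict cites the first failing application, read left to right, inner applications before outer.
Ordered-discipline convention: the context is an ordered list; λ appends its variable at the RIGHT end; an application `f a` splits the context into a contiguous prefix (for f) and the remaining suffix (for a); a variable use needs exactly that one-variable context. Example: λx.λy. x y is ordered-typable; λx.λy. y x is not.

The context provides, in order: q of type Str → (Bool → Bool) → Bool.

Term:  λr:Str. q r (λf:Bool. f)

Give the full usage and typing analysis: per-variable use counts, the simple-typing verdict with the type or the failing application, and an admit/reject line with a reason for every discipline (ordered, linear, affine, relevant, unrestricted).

usage: q=1, r [bound]=1, f [bound]=1
uses in reading order: q, r, f
typing: ✓ — Str → Bool
ordered: ✓ — one use each (q, r, f); ordered split holds
linear: ✓ — exactly-once usage across q, r, f
affine: ✓ — at most one use each (q, r, f)
relevant: ✓ — q, r, f: all used, weakening unneeded
unrestricted: ✓ — well-typed at Str → Bool; no restrictions here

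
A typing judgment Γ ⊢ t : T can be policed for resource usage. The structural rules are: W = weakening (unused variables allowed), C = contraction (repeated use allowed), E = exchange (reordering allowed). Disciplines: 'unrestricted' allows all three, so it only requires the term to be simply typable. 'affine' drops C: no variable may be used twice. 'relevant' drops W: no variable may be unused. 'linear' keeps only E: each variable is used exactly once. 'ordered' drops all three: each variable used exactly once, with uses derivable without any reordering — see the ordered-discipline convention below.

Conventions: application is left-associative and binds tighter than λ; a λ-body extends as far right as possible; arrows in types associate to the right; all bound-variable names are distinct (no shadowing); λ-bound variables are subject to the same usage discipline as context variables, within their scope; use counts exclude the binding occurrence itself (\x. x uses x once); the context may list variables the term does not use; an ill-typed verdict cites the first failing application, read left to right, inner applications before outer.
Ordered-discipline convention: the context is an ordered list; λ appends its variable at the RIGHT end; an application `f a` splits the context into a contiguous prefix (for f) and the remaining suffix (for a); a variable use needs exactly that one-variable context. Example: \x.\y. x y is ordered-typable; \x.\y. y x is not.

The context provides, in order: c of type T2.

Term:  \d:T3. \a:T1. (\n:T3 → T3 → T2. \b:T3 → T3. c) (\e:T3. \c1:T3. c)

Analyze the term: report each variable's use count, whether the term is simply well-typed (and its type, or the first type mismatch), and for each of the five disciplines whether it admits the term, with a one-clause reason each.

counts: c: 2; d [bound]: 0; a [bound]: 0; n [bound]: 0; b [bound]: 0; e [bound]: 0; c1 [bound]: 0
use order (left to right): c, c
typing: well-typed at T3 → T1 → (T3 → T3) → T2
ordered: ✗ — uses contraction: c ×2; needs weakening: d, a, n, b, e, c1 unused
linear: ✗ — uses contraction: c ×2; needs weakening: d, a, n, b, e, c1 unused
affine: ✗ — uses contraction: c ×2
relevant: ✗ — needs weakening: d, a, n, b, e, c1 unused
unrestricted: ✓ — well-typed at T3 → T1 → (T3 → T3) → T2; no restrictions here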